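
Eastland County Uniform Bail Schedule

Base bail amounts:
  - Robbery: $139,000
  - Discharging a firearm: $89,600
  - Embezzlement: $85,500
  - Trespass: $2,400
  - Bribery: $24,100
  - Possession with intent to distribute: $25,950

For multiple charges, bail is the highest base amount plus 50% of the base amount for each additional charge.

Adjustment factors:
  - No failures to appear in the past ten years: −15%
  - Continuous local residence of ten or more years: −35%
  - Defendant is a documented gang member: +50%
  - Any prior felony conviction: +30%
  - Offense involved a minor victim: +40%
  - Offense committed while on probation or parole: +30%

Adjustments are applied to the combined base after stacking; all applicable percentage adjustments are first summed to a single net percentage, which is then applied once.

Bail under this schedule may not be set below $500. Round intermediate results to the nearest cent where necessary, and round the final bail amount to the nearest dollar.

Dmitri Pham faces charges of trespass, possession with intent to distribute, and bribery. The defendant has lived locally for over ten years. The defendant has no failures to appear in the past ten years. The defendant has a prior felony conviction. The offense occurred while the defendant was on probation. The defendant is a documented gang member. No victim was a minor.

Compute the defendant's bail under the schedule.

Base amounts from the schedule: trespass $2,400; possession with intent to distribute $25,950; bribery $24,100.
Stacking rule: highest base plus 50% of each additional charge. Highest is possession with intent to distribute at $25,950. Additional: $2,400 × 50% = $1,200; $24,100 × 50% = $12,050. Combined base = $25,950 + $13,250 = $39,200.
Net percentage adjustment: −15% −35% +50% +30% +30% = +60%. $39,200 × 1.6 = $62,720.
$62,720 is at or above the $500 minimum.

$62,720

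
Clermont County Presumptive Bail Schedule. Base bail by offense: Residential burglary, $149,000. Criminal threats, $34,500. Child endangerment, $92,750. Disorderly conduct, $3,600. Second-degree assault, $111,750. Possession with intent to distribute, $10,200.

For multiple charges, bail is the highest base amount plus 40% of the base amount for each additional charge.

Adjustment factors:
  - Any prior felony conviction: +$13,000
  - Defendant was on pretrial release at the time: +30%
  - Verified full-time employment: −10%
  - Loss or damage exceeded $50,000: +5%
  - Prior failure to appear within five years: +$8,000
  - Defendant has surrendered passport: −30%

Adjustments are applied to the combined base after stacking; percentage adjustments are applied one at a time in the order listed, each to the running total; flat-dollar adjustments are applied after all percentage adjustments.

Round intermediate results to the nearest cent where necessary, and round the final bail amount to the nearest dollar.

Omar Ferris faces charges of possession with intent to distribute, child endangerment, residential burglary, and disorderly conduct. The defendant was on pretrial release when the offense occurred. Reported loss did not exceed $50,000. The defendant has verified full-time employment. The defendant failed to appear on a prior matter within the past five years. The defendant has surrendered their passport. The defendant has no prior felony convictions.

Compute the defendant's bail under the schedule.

$164,937

Base amounts from the schedule: possession with intent to distribute $10,200; child endangerment $92,750; residential burglary $149,000; disorderly conduct $3,600.
Stacking rule: highest base plus 40% of each additional charge. Highest is residential burglary at $149,000. Additional: $10,200 × 40% = $4,080; $92,750 × 40% = $37,100; $3,600 × 40% = $1,440. Combined base = $149,000 + $42,620 = $191,620.
Defendant was on pretrial release at the time (+30%): $191,620 × 1.3 = $249,106.
Verified full-time employment (−10%): $249,106 × 0.9 = $224,195.40.
Defendant has surrendered passport (−30%): $224,195.40 × 0.7 = $156,936.78.
Prior failure to appear within five years (+$8,000 flat): $156,936.78 + $8,000 = $164,936.78.
Rounded to the nearest dollar: $164,937.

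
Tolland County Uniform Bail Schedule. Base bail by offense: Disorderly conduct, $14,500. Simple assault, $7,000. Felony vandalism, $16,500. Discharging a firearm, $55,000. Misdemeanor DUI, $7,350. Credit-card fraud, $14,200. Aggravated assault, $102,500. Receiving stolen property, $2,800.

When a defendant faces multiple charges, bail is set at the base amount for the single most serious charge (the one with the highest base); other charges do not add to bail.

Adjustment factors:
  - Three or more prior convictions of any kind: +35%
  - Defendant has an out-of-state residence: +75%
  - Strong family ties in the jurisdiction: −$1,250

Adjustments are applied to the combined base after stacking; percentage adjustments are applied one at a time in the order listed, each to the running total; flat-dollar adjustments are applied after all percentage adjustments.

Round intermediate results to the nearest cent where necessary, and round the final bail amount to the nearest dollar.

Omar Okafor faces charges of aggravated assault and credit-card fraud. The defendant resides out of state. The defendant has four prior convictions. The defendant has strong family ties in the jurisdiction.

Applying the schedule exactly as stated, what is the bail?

$240,906

Base amounts from the schedule: aggravated assault $102,500; credit-card fraud $14,200.
Stacking rule: use the highest base only. Highest is aggravated assault at $102,500. Combined base = $102,500.
Three or more prior convictions of any kind (+35%): $102,500 × 1.35 = $138,375.
Defendant has an out-of-state residence (+75%): $138,375 × 1.75 = $242,156.25.
Strong family ties in the jurisdiction (−$1,250 flat): $242,156.25 − $1,250 = $240,906.25.
Rounded to the nearest dollar: $240,906.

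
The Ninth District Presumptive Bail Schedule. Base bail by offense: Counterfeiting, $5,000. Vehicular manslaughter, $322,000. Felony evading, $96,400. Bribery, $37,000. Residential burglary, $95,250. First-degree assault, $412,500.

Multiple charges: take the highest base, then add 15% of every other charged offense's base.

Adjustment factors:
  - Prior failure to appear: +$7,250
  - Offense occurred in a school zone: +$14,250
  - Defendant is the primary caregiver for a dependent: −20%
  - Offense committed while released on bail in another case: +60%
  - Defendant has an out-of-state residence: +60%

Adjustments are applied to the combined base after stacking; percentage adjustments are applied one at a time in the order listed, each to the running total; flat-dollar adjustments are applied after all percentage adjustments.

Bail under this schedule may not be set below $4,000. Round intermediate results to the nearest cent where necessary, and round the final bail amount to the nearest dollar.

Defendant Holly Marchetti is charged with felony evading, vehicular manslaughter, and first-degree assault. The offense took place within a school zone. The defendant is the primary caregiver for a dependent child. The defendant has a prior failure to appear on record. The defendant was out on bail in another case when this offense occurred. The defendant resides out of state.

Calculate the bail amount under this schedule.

$994,832

Base amounts from the schedule: felony evading $96,400; vehicular manslaughter $322,000; first-degree assault $412,500.
Stacking rule: highest base plus 15% of each additional charge. Highest is first-degree assault at $412,500. Additional: $96,400 × 15% = $14,460; $322,000 × 15% = $48,300. Combined base = $412,500 + $62,760 = $475,260.
Defendant is the primary caregiver for a dependent (−20%): $475,260 × 0.8 = $380,208.
Offense committed while released on bail in another case (+60%): $380,208 × 1.6 = $608,332.80.
Defendant has an out-of-state residence (+60%): $608,332.80 × 1.6 = $973,332.48.
Prior failure to appear (+$7,250 flat): $973,332.48 + $7,250 = $980,582.48.
Offense occurred in a school zone (+$14,250 flat): $980,582.48 + $14,250 = $994,832.48.
$994,832.48 is at or above the $4,000 minimum.
Rounded to the nearest dollar: $994,832.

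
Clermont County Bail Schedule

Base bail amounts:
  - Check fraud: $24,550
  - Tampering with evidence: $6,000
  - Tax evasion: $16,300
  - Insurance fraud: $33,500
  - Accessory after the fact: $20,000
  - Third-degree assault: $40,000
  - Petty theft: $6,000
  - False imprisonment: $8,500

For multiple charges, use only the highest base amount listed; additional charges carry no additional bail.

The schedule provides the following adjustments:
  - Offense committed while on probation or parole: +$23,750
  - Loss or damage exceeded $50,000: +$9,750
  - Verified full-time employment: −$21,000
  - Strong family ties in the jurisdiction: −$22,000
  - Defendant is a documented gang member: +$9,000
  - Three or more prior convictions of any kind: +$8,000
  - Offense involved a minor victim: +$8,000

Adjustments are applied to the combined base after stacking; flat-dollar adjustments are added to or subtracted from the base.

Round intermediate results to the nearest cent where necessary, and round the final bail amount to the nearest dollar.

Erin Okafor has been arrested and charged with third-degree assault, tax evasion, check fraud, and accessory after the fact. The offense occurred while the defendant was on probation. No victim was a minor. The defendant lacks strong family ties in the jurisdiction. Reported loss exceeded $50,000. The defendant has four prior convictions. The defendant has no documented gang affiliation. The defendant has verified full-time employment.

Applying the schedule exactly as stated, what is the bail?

$60,500

Base amounts from the schedule: third-degree assault $40,000; tax evasion $16,300; check fraud $24,550; accessory after the fact $20,000.
Stacking rule: use the highest base only. Highest is third-degree assault at $40,000. Combined base = $40,000.
Offense committed while on probation or parole (+$23,750 flat): $40,000 + $23,750 = $63,750.
Loss or damage exceeded $50,000 (+$9,750 flat): $63,750 + $9,750 = $73,500.
Verified full-time employment (−$21,000 flat): $73,500 − $21,000 = $52,500.
Three or more prior convictions of any kind (+$8,000 flat): $52,500 + $8,000 = $60,500.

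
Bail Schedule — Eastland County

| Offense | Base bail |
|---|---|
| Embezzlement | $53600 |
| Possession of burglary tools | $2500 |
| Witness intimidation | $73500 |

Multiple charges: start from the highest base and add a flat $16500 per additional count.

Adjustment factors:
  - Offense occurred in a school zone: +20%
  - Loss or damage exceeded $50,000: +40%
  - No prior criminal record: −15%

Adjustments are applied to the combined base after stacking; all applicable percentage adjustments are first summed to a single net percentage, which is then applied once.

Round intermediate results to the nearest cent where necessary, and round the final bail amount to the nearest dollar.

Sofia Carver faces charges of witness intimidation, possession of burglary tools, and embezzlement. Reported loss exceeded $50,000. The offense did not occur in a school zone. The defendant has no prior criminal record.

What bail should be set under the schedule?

Base amounts from the schedule: witness intimidation $73500; possession of burglary tools $2500; embezzlement $53600.
Stacking rule: highest base plus $16500 per additional charge. Highest is witness intimidation at $73500; 2 additional charges → +$33000. Combined base = $106500.
Net percentage adjustment: +40% −15% = +25%. $106500 × 1.25 = $133125.

$133125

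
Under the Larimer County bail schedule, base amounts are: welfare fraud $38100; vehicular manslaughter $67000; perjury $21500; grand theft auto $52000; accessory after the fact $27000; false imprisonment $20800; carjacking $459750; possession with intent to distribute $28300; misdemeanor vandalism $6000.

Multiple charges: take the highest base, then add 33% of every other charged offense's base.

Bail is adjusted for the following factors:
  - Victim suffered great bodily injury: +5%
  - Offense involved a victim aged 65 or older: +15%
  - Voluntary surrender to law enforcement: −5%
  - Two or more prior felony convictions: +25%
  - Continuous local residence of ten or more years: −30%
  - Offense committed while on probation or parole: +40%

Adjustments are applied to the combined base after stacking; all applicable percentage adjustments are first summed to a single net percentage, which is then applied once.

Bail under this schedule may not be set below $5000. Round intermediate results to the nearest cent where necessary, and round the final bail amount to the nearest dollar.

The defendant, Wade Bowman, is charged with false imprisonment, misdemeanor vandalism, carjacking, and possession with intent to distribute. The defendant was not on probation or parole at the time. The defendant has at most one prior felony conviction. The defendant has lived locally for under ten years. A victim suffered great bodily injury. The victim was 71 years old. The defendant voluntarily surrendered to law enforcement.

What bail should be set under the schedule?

Base amounts from the schedule: false imprisonment $20800; misdemeanor vandalism $6000; carjacking $459750; possession with intent to distribute $28300.
Stacking rule: highest base plus 33% of each additional charge. Highest is carjacking at $459750. Additional: $20800 × 33% = $6864; $6000 × 33% = $1980; $28300 × 33% = $9339. Combined base = $459750 + $18183 = $477933.
Net percentage adjustment: +5% +15% −5% = +15%. $477933 × 1.15 = $549622.95.
$549622.95 is at or above the $5000 minimum.
Rounded to the nearest dollar: $549623.

$549623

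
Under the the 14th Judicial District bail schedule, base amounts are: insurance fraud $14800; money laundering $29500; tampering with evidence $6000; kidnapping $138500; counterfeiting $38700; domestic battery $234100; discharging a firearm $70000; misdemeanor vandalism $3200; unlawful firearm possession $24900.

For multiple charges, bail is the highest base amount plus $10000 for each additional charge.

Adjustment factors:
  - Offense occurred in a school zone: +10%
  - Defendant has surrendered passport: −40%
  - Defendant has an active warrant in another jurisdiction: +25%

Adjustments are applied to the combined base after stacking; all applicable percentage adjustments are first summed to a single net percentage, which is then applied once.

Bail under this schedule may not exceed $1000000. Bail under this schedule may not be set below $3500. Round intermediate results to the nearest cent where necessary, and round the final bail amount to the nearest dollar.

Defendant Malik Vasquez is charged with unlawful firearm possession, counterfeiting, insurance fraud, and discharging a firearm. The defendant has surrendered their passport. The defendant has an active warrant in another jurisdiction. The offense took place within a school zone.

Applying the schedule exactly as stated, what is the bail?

Base amounts from the schedule: unlawful firearm possession $24900; counterfeiting $38700; insurance fraud $14800; discharging a firearm $70000.
Stacking rule: highest base plus $10000 per additional charge. Highest is discharging a firearm at $70000; 3 additional charges → +$30000. Combined base = $100000.
Net percentage adjustment: +10% −40% +25% = −5%. $100000 × 0.95 = $95000.
$95000 is within the $1000000 maximum.
$95000 is at or above the $3500 minimum.

$95000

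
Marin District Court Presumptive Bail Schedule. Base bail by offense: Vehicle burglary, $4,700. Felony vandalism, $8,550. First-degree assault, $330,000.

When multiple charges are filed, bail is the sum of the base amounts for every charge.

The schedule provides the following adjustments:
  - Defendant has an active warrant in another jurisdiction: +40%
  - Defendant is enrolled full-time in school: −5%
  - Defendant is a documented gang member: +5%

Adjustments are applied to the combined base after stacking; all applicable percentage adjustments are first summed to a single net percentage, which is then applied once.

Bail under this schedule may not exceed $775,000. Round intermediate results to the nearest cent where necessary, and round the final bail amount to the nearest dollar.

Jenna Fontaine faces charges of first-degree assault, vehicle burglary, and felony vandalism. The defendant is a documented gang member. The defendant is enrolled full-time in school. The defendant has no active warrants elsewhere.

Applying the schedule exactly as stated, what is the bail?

Base amounts from the schedule: first-degree assault $330,000; vehicle burglary $4,700; felony vandalism $8,550.
Stacking rule: sum of all bases. $330,000 + $4,700 + $8,550 = $343,250.
Net percentage adjustment: −5% +5% = +0%. $343,250 × 1 = $343,250.
$343,250 is within the $775,000 maximum.

$343,250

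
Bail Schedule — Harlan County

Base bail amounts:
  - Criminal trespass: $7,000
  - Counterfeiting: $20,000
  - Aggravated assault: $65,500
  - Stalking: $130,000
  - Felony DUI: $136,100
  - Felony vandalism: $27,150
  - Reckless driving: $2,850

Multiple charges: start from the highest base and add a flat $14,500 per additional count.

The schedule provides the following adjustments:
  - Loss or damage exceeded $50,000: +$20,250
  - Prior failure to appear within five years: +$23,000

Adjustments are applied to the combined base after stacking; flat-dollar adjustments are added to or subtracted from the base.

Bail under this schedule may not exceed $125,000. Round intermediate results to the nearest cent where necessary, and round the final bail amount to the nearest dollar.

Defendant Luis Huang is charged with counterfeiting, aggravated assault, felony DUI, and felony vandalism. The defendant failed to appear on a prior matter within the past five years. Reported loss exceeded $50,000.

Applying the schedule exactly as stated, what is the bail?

Base amounts from the schedule: counterfeiting $20,000; aggravated assault $65,500; felony DUI $136,100; felony vandalism $27,150.
Stacking rule: highest base plus $14,500 per additional charge. Highest is felony DUI at $136,100; 3 additional charges → +$43,500. Combined base = $179,600.
Loss or damage exceeded $50,000 (+$20,250 flat): $179,600 + $20,250 = $199,850.
Prior failure to appear within five years (+$23,000 flat): $199,850 + $23,000 = $222,850.
Result $222,850 exceeds the maximum of $125,000; bail is capped at $125,000.

$125,000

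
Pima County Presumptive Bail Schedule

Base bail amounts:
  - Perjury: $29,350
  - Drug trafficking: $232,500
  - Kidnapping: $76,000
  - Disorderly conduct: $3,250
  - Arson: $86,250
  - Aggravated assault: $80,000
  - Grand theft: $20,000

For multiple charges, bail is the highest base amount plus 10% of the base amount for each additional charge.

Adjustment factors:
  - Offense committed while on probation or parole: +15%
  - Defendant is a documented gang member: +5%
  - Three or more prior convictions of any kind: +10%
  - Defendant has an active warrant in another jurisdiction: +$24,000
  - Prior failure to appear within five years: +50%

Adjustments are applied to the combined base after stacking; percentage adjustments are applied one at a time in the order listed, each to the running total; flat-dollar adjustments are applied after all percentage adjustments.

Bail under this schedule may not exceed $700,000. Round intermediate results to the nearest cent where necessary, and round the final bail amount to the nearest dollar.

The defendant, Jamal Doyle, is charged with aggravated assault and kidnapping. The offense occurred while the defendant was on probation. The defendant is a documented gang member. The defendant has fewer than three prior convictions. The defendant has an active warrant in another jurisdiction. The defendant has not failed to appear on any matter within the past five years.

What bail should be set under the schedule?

Base amounts from the schedule: aggravated assault $80,000; kidnapping $76,000.
Stacking rule: highest base plus 10% of each additional charge. Highest is aggravated assault at $80,000. Additional: $76,000 × 10% = $7,600. Combined base = $80,000 + $7,600 = $87,600.
Offense committed while on probation or parole (+15%): $87,600 × 1.15 = $100,740.
Defendant is a documented gang member (+5%): $100,740 × 1.05 = $105,777.
Defendant has an active warrant in another jurisdiction (+$24,000 flat): $105,777 + $24,000 = $129,777.
$129,777 is within the $700,000 maximum.

$129,777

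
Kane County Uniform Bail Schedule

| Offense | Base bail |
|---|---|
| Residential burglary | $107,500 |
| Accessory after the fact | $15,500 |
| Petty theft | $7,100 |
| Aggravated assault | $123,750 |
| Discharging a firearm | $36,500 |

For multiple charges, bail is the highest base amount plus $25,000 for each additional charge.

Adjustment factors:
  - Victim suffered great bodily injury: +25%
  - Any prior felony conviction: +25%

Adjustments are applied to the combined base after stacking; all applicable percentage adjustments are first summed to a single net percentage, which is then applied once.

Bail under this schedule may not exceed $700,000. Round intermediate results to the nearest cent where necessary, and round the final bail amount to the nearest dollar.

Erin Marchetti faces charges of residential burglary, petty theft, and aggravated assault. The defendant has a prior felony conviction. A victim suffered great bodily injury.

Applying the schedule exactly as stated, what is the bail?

$260,625

Base amounts from the schedule: residential burglary $107,500; petty theft $7,100; aggravated assault $123,750.
Stacking rule: highest base plus $25,000 per additional charge. Highest is aggravated assault at $123,750; 2 additional charges → +$50,000. Combined base = $173,750.
Net percentage adjustment: +25% +25% = +50%. $173,750 × 1.5 = $260,625.
$260,625 is within the $700,000 maximum.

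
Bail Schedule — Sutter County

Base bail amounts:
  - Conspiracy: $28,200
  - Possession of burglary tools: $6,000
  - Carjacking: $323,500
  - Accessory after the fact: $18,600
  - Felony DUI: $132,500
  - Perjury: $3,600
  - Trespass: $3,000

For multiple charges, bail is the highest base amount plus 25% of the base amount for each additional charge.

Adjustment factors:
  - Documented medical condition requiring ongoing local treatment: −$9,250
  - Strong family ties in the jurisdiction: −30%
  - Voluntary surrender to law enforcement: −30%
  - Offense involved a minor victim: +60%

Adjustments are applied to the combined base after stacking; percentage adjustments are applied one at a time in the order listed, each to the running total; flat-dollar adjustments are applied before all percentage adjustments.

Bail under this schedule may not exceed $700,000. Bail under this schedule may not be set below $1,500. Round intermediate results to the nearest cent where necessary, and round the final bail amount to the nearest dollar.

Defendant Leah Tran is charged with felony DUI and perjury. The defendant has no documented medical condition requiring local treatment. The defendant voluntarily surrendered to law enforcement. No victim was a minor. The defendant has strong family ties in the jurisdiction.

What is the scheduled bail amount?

$65,366

Base amounts from the schedule: felony DUI $132,500; perjury $3,600.
Stacking rule: highest base plus 25% of each additional charge. Highest is felony DUI at $132,500. Additional: $3,600 × 25% = $900. Combined base = $132,500 + $900 = $133,400.
Strong family ties in the jurisdiction (−30%): $133,400 × 0.7 = $93,380.
Voluntary surrender to law enforcement (−30%): $93,380 × 0.7 = $65,366.
$65,366 is within the $700,000 maximum.
$65,366 is at or above the $1,500 minimum.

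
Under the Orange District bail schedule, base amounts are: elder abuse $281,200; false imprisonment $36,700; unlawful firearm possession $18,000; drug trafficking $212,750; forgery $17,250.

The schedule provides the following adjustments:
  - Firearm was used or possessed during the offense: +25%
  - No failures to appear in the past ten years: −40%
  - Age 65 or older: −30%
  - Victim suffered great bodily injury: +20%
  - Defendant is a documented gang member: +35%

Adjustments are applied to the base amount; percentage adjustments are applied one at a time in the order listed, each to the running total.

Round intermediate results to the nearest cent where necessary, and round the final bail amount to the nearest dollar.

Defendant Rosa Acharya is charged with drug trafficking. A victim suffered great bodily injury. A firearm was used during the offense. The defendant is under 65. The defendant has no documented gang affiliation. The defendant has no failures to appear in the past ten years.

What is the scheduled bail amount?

Base amounts from the schedule: drug trafficking $212,750.
Single charge. Combined base = $212,750.
Firearm was used or possessed during the offense (+25%): $212,750 × 1.25 = $265,937.50.
No failures to appear in the past ten years (−40%): $265,937.50 × 0.6 = $159,562.50.
Victim suffered great bodily injury (+20%): $159,562.50 × 1.2 = $191,475.

$191,475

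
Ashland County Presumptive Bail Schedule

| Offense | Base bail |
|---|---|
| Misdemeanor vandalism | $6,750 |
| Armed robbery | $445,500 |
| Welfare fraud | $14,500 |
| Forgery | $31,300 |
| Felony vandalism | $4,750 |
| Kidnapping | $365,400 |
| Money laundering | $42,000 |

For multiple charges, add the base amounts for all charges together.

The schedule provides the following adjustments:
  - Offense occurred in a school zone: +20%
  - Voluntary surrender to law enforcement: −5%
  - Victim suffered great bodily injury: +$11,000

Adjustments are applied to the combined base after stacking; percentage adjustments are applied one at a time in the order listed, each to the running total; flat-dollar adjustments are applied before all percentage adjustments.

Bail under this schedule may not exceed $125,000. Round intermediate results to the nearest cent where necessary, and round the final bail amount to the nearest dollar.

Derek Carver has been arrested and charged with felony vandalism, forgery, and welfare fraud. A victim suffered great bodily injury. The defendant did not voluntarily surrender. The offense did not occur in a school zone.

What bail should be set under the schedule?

$61,550

Base amounts from the schedule: felony vandalism $4,750; forgery $31,300; welfare fraud $14,500.
Stacking rule: sum of all bases. $4,750 + $31,300 + $14,500 = $50,550.
Victim suffered great bodily injury (+$11,000 flat): $50,550 + $11,000 = $61,550.
$61,550 is within the $125,000 maximum.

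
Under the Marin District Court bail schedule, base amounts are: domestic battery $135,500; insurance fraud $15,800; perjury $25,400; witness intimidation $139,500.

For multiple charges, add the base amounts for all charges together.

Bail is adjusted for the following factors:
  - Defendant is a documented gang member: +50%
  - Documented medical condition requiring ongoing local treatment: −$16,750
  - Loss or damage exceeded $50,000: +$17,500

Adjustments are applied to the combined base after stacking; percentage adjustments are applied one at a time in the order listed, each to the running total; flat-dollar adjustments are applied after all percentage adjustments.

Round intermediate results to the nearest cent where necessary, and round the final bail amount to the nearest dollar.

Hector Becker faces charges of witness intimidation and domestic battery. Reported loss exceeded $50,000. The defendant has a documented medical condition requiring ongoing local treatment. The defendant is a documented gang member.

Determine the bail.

Base amounts from the schedule: witness intimidation $139,500; domestic battery $135,500.
Stacking rule: sum of all bases. $139,500 + $135,500 = $275,000.
Defendant is a documented gang member (+50%): $275,000 × 1.5 = $412,500.
Documented medical condition requiring ongoing local treatment (−$16,750 flat): $412,500 − $16,750 = $395,750.
Loss or damage exceeded $50,000 (+$17,500 flat): $395,750 + $17,500 = $413,250.

$413,250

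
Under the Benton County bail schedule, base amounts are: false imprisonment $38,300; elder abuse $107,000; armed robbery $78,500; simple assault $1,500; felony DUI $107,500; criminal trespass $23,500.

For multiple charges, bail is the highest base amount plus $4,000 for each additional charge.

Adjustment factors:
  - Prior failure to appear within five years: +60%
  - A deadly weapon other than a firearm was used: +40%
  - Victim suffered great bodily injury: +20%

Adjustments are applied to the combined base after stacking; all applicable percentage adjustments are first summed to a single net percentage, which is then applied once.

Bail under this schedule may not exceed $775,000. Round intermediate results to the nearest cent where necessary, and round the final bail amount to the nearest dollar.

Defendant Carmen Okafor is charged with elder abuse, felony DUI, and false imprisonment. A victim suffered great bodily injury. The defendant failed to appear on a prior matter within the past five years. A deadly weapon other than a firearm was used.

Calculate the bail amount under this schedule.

$254,100

Base amounts from the schedule: elder abuse $107,000; felony DUI $107,500; false imprisonment $38,300.
Stacking rule: highest base plus $4,000 per additional charge. Highest is felony DUI at $107,500; 2 additional charges → +$8,000. Combined base = $115,500.
Net percentage adjustment: +60% +40% +20% = +120%. $115,500 × 2.2 = $254,100.
$254,100 is within the $775,000 maximum.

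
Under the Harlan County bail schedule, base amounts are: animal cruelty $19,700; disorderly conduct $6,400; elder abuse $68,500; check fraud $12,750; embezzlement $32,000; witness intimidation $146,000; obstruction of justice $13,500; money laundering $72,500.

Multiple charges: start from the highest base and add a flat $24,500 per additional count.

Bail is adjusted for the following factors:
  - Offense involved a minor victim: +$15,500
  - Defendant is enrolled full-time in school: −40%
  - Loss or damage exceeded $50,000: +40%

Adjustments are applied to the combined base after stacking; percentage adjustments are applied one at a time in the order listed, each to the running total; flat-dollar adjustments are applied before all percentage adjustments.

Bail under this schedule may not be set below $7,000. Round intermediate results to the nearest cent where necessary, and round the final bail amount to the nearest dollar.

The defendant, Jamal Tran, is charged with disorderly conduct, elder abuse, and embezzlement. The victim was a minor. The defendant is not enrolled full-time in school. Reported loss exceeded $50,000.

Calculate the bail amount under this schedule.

Base amounts from the schedule: disorderly conduct $6,400; elder abuse $68,500; embezzlement $32,000.
Stacking rule: highest base plus $24,500 per additional charge. Highest is elder abuse at $68,500; 2 additional charges → +$49,000. Combined base = $117,500.
Offense involved a minor victim (+$15,500 flat): $117,500 + $15,500 = $133,000.
Loss or damage exceeded $50,000 (+40%): $133,000 × 1.4 = $186,200.
$186,200 is at or above the $7,000 minimum.

$186,200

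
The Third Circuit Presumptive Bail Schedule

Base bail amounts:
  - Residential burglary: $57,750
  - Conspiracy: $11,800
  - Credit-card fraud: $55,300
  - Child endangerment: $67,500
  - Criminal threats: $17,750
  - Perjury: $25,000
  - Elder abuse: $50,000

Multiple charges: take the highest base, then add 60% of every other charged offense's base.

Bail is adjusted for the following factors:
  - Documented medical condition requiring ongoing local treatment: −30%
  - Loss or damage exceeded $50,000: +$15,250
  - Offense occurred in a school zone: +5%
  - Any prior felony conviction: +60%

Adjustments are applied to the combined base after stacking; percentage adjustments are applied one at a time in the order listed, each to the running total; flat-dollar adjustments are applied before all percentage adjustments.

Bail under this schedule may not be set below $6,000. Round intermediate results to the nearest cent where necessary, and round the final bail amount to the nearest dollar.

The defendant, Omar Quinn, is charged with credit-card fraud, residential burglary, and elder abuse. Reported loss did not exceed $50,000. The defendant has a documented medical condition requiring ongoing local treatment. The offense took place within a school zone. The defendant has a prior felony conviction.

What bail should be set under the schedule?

Base amounts from the schedule: credit-card fraud $55,300; residential burglary $57,750; elder abuse $50,000.
Stacking rule: highest base plus 60% of each additional charge. Highest is residential burglary at $57,750. Additional: $55,300 × 60% = $33,180; $50,000 × 60% = $30,000. Combined base = $57,750 + $63,180 = $120,930.
Documented medical condition requiring ongoing local treatment (−30%): $120,930 × 0.7 = $84,651.
Offense occurred in a school zone (+5%): $84,651 × 1.05 = $88,883.55.
Any prior felony conviction (+60%): $88,883.55 × 1.6 = $142,213.68.
$142,213.68 is at or above the $6,000 minimum.
Rounded to the nearest dollar: $142,214.

$142,214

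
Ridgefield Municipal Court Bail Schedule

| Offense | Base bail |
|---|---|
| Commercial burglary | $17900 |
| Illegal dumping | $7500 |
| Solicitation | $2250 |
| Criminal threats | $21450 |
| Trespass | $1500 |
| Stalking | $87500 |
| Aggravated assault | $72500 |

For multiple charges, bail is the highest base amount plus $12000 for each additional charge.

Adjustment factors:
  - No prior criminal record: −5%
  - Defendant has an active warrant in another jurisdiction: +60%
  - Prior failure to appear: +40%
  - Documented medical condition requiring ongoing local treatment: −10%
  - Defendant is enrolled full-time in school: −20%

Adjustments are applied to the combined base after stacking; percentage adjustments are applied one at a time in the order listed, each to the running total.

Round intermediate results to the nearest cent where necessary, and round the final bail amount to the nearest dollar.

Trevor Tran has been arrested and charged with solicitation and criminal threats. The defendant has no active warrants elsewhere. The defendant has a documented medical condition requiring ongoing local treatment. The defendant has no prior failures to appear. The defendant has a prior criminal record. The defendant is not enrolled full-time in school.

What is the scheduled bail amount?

$30105

Base amounts from the schedule: solicitation $2250; criminal threats $21450.
Stacking rule: highest base plus $12000 per additional charge. Highest is criminal threats at $21450; 1 additional charge → +$12000. Combined base = $33450.
Documented medical condition requiring ongoing local treatment (−10%): $33450 × 0.9 = $30105.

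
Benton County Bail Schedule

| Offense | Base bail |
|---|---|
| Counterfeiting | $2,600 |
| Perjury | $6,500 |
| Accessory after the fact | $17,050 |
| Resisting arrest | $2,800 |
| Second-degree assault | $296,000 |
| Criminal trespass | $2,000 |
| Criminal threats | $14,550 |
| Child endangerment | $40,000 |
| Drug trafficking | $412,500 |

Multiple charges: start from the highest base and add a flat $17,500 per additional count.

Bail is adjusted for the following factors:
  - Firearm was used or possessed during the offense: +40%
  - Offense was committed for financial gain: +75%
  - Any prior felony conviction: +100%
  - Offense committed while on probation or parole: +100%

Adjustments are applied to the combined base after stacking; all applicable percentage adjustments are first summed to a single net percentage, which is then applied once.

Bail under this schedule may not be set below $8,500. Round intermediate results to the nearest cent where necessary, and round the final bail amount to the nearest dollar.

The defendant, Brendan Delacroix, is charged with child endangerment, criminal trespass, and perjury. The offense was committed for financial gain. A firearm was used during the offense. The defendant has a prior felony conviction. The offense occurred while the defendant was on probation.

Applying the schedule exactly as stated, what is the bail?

$311,250

Base amounts from the schedule: child endangerment $40,000; criminal trespass $2,000; perjury $6,500.
Stacking rule: highest base plus $17,500 per additional charge. Highest is child endangerment at $40,000; 2 additional charges → +$35,000. Combined base = $75,000.
Net percentage adjustment: +40% +75% +100% +100% = +315%. $75,000 × 4.15 = $311,250.
$311,250 is at or above the $8,500 minimum.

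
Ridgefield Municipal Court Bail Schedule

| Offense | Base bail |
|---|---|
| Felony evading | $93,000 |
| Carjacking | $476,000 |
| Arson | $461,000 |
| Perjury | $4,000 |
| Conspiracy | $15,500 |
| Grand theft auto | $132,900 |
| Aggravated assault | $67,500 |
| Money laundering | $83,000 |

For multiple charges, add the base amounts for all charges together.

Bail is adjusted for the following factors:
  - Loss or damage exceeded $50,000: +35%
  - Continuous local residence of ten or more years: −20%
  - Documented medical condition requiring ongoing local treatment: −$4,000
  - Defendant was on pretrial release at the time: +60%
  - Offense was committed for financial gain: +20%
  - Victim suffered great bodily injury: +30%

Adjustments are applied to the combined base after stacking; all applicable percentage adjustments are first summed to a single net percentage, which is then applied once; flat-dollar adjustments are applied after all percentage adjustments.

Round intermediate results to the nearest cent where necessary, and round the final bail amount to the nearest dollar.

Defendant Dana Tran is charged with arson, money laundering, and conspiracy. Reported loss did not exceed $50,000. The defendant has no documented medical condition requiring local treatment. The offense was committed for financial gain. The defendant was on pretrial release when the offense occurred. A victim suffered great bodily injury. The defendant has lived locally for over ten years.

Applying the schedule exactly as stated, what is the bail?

Base amounts from the schedule: arson $461,000; money laundering $83,000; conspiracy $15,500.
Stacking rule: sum of all bases. $461,000 + $83,000 + $15,500 = $559,500.
Net percentage adjustment: −20% +60% +20% +30% = +90%. $559,500 × 1.9 = $1,063,050.

$1,063,050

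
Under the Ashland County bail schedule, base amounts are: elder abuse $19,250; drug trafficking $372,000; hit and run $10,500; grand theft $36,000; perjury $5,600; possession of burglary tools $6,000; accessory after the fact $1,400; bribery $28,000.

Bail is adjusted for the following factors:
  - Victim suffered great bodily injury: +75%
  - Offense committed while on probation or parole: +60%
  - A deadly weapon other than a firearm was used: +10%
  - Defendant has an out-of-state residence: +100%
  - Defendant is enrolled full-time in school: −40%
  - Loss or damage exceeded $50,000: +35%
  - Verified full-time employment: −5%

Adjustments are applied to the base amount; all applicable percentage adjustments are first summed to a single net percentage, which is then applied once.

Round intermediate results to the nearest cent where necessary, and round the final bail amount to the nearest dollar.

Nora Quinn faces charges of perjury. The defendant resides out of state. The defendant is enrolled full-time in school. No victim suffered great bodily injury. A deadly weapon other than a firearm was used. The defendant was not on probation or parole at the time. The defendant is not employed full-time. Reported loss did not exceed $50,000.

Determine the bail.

Base amounts from the schedule: perjury $5,600.
Single charge. Combined base = $5,600.
Net percentage adjustment: +10% +100% −40% = +70%. $5,600 × 1.7 = $9,520.

$9,520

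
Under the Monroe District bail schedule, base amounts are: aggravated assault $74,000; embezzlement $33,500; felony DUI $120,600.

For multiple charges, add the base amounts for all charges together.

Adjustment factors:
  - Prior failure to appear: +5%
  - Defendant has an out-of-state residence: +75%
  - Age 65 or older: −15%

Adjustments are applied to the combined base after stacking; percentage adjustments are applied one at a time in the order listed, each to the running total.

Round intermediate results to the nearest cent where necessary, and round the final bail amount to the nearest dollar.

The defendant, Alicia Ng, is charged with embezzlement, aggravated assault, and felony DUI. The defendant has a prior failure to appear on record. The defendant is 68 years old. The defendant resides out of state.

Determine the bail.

$356,264

Base amounts from the schedule: embezzlement $33,500; aggravated assault $74,000; felony DUI $120,600.
Stacking rule: sum of all bases. $33,500 + $74,000 + $120,600 = $228,100.
Prior failure to appear (+5%): $228,100 × 1.05 = $239,505.
Defendant has an out-of-state residence (+75%): $239,505 × 1.75 = $419,133.75.
Age 65 or older (−15%): $419,133.75 × 0.85 = $356,263.69.
Rounded to the nearest dollar: $356,264.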